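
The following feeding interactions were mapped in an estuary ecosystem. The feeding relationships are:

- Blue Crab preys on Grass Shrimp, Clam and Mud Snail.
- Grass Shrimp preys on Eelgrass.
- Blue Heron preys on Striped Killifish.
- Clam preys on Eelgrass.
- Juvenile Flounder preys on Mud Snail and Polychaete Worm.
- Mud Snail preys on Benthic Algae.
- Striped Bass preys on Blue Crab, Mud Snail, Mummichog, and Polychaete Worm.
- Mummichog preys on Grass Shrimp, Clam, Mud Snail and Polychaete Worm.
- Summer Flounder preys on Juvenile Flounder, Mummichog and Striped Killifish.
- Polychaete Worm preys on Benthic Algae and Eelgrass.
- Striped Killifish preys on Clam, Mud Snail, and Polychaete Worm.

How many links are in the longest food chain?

3 links

One longest chain: Eelgrass → Clam → Striped Killifish → Blue Heron.
It has 4 species and 3 links.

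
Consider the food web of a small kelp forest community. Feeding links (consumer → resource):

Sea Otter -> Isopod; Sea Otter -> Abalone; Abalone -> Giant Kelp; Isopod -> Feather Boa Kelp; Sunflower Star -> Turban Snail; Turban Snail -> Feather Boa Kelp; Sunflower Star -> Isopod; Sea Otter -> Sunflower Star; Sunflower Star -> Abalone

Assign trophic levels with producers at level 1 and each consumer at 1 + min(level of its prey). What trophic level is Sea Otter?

Trophic level 3

Feather Boa Kelp is a producer → level 1.
Isopod eats Feather Boa Kelp → level 2.
Sea Otter eats Isopod → level 3.
No prey of Sea Otter is below level 2, so 3 is the minimum.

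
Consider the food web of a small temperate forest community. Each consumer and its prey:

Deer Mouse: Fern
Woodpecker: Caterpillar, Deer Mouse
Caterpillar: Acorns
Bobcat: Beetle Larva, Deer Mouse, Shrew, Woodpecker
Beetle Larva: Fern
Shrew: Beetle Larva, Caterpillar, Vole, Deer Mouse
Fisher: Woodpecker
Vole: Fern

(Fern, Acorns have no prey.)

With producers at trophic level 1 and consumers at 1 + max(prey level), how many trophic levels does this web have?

4

Producers (level 1): Fern, Acorns.
Acorns → Caterpillar → Woodpecker → Fisher gives Fisher level 4.
No species has a prey at level 4, so no species reaches level 5.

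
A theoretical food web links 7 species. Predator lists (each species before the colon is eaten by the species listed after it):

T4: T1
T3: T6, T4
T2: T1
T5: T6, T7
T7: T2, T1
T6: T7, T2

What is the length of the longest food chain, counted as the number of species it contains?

5 species

One longest chain: T3 → T6 → T7 → T2 → T1.
It has 5 species and 4 links.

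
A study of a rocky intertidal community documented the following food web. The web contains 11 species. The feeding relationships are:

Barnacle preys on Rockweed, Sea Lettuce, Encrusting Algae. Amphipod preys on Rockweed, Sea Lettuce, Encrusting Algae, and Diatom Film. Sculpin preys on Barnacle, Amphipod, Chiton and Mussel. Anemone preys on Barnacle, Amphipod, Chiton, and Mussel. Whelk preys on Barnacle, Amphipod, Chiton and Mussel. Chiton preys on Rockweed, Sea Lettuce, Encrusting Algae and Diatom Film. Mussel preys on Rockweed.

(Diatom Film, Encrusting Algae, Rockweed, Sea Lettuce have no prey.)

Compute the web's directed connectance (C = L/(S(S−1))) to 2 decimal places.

The web has S = 11 species and L = 24 feeding links.
C = L / (S(S−1)) = 24 / 110 = 0.2182 ≈ 0.22.

C = 0.22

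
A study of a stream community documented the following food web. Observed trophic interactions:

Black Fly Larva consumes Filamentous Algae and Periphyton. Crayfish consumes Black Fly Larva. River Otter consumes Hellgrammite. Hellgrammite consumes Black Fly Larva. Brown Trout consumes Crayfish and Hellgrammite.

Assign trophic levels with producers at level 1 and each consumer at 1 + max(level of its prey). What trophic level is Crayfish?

Periphyton is a producer → level 1.
Black Fly Larva eats Periphyton (level 1); other prey at levels: Filamentous Algae 1 → level 2.
Crayfish eats Black Fly Larva → level 3.

Trophic level 3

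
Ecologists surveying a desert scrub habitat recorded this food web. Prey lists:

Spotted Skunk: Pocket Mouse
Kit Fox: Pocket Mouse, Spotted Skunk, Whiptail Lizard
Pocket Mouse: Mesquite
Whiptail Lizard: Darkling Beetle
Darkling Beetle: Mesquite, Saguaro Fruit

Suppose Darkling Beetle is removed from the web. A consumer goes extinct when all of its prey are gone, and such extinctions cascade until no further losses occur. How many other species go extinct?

Remove Darkling Beetle.
Round 1: Whiptail Lizard (all prey gone) → extinct.
No further losses. Total secondary extinctions: 1.

1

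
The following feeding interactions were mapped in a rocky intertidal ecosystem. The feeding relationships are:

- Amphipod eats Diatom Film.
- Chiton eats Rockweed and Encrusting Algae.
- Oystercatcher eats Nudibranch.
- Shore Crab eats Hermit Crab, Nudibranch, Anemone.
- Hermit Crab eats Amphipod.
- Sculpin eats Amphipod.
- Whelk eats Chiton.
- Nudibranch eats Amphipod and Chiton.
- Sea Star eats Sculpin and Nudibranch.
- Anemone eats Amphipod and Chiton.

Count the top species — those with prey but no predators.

Top species (has prey, but nothing eats it): Whelk, Shore Crab, Sea Star, Oystercatcher.
Count: 4.

4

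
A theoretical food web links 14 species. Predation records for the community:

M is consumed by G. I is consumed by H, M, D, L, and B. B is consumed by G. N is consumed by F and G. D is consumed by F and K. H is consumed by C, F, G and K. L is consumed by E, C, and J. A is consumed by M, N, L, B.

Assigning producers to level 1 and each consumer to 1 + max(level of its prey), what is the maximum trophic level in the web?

3

Producers (level 1): I, A.
I → L → E gives E level 3.
No species has a prey at level 3, so no species reaches level 4.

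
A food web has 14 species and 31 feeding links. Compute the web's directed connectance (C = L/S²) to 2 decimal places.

The web has S = 14 species and L = 31 feeding links.
C = L / S² = 31 / 196 = 0.1582 ≈ 0.16.

C = 0.16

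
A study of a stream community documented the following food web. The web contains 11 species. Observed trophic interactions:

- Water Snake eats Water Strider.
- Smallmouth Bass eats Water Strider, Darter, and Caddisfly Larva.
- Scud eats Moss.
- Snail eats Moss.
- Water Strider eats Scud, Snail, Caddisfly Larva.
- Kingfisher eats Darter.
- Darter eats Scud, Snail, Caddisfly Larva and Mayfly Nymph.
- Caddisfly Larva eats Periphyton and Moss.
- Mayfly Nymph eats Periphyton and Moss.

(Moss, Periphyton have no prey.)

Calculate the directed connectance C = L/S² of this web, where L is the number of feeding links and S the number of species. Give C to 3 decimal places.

C = 0.149

The web has S = 11 species and L = 18 feeding links.
C = L / S² = 18 / 121 = 0.1488 ≈ 0.149.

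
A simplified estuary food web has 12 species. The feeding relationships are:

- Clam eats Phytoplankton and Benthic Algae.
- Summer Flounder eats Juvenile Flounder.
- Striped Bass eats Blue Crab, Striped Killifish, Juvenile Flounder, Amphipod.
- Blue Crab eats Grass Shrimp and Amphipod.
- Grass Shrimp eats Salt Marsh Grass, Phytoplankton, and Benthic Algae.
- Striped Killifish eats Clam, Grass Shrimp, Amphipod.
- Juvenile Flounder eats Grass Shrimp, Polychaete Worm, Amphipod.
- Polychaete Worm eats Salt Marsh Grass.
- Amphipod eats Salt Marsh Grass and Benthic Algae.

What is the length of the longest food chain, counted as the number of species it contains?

One longest chain: Benthic Algae → Amphipod → Juvenile Flounder → Summer Flounder.
It has 4 species and 3 links.

4 species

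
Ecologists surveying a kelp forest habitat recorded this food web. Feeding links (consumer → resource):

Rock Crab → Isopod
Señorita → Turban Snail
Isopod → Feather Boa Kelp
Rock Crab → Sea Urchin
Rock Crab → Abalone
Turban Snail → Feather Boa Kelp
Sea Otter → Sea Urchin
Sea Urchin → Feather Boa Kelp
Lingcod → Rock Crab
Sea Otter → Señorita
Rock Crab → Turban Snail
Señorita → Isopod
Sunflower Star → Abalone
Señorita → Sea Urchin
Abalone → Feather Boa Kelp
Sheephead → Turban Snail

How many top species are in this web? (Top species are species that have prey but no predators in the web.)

Top species (has prey, but nothing eats it): Sheephead, Sunflower Star, Sea Otter, Lingcod.
Count: 4.

4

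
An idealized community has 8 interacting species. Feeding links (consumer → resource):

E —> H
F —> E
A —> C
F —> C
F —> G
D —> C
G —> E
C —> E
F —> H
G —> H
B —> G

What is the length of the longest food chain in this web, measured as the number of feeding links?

3 links

One longest chain: H → E → G → F.
It has 4 species and 3 links.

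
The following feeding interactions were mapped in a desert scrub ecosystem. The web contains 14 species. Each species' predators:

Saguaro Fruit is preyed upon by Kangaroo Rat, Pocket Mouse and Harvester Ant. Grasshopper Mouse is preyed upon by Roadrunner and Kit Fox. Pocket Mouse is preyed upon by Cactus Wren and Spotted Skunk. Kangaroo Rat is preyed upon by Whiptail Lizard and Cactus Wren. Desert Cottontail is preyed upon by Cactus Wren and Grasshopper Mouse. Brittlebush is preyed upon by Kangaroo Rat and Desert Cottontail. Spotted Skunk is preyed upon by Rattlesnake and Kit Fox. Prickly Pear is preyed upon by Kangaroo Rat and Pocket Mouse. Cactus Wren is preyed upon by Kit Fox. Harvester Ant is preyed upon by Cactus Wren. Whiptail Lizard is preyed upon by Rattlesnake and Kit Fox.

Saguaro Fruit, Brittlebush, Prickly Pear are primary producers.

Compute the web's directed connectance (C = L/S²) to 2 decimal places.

The web has S = 14 species and L = 21 feeding links.
C = L / S² = 21 / 196 = 0.1071 ≈ 0.11.

C = 0.11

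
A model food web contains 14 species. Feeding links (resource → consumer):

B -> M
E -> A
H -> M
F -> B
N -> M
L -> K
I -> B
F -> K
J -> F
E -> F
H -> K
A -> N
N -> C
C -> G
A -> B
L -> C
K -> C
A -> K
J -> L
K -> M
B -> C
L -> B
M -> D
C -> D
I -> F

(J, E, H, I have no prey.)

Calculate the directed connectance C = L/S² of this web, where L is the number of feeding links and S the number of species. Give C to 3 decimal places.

The web has S = 14 species and L = 25 feeding links.
C = L / S² = 25 / 196 = 0.1276 ≈ 0.128.

C = 0.128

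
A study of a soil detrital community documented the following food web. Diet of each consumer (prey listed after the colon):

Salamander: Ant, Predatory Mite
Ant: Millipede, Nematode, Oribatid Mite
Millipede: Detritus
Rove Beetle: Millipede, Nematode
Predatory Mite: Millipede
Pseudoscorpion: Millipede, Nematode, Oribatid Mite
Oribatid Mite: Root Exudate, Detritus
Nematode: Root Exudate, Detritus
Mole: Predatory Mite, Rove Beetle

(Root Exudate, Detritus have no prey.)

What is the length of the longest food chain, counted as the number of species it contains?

4 species

One longest chain: Detritus → Millipede → Ant → Salamander.
It has 4 species and 3 links.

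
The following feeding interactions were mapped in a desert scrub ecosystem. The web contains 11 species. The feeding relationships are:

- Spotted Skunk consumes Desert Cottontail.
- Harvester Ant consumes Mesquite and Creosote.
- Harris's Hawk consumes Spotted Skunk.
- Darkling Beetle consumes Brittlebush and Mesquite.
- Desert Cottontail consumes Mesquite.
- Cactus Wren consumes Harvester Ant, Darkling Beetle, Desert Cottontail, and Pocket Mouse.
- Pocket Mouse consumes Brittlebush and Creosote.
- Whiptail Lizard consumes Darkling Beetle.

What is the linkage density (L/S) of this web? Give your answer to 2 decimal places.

There are L = 14 links among S = 11 species.
L/S = 14/11 = 1.2727 ≈ 1.27.

L/S = 1.27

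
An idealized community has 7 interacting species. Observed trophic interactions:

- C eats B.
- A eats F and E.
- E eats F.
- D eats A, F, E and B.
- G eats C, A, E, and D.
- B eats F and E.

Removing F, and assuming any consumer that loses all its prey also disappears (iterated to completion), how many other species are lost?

Remove F.
Round 1: E (all prey gone) → extinct.
Round 2: A (all prey gone), B (all prey gone) → extinct.
Round 3: C (all prey gone), D (all prey gone) → extinct.
Round 4: G (all prey gone) → extinct.
No further losses. Total secondary extinctions: 6.

6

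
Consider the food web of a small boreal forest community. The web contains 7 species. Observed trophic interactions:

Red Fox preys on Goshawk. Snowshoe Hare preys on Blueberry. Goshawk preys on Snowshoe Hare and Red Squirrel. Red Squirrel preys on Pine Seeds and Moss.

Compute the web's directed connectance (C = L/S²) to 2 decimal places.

The web has S = 7 species and L = 6 feeding links.
C = L / S² = 6 / 49 = 0.1224 ≈ 0.12.

C = 0.12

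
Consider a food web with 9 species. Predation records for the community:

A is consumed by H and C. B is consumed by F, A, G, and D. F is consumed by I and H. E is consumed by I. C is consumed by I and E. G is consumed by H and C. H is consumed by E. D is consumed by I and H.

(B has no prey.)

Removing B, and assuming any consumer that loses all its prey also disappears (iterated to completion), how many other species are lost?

Remove B.
Round 1: F (all prey gone), D (all prey gone), A (all prey gone), G (all prey gone) → extinct.
Round 2: H (all prey gone), C (all prey gone) → extinct.
Round 3: E (all prey gone) → extinct.
Round 4: I (all prey gone) → extinct.
No further losses. Total secondary extinctions: 8.

8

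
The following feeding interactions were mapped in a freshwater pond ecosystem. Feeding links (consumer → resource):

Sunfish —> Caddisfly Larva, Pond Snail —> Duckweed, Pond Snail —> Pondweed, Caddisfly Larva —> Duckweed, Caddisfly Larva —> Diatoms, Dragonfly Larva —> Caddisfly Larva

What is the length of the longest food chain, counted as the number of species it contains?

3 species

One longest chain: Diatoms → Caddisfly Larva → Sunfish.
It has 3 species and 2 links.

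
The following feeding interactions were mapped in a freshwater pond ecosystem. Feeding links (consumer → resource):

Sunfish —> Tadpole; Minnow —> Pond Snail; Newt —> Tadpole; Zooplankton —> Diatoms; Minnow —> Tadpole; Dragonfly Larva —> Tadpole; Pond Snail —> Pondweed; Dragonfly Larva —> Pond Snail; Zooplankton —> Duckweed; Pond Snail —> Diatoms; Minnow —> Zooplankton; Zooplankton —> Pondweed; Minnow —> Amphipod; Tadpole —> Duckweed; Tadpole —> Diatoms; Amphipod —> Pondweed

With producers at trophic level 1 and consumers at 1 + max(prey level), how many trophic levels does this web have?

Producers (level 1): Diatoms, Pondweed, Duckweed.
Diatoms → Tadpole → Dragonfly Larva gives Dragonfly Larva level 3.
No species has a prey at level 3, so no species reaches level 4.

3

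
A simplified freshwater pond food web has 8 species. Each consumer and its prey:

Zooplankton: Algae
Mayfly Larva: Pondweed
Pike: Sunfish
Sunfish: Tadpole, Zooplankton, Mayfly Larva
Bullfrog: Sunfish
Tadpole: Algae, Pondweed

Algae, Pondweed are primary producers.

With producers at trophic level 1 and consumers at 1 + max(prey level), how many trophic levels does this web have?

4

Producers (level 1): Algae, Pondweed.
Algae → Tadpole → Sunfish → Bullfrog gives Bullfrog level 4.
No species has a prey at level 4, so no species reaches level 5.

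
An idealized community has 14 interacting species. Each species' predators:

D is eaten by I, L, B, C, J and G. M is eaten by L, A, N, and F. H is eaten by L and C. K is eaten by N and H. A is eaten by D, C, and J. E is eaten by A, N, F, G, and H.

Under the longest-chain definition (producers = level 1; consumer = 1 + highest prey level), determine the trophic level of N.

E is a producer → level 1.
N eats E (level 1); other prey at levels: K 1, M 1 → level 2.

Trophic level 2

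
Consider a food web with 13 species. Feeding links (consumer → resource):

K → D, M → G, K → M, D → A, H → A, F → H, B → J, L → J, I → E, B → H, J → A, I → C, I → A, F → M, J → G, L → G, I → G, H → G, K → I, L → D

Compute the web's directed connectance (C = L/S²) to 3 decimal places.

The web has S = 13 species and L = 20 feeding links.
C = L / S² = 20 / 169 = 0.1183 ≈ 0.118.

C = 0.118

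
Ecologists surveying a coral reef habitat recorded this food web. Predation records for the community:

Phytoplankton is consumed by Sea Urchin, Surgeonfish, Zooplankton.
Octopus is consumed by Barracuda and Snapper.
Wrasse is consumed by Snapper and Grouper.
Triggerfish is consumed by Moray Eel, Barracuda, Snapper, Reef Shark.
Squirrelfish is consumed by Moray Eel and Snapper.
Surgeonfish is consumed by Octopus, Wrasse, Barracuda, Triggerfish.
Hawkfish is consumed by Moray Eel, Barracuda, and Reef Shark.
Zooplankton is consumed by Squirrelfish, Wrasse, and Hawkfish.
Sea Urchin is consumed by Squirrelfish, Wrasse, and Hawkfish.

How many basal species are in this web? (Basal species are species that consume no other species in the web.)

1

Basal species (no prey listed): Phytoplankton.
Count: 1.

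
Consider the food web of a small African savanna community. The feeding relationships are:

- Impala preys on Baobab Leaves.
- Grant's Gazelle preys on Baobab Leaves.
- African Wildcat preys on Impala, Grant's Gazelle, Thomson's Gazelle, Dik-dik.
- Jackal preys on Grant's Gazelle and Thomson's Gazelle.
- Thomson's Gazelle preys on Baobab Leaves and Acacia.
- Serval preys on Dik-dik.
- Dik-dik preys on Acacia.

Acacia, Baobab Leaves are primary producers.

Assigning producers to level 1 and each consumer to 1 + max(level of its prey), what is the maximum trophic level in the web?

Producers (level 1): Acacia, Baobab Leaves.
Acacia → Thomson's Gazelle → Jackal gives Jackal level 3.
No species has a prey at level 3, so no species reaches level 4.

3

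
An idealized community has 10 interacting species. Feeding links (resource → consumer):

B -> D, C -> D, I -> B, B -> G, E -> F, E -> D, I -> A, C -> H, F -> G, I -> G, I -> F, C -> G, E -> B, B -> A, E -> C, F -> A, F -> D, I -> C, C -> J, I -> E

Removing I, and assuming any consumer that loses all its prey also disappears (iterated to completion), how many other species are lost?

Remove I.
Round 1: E (all prey gone) → extinct.
Round 2: C (all prey gone), F (all prey gone), B (all prey gone) → extinct.
Round 3: J (all prey gone), D (all prey gone), A (all prey gone), H (all prey gone), G (all prey gone) → extinct.
No further losses. Total secondary extinctions: 9.

9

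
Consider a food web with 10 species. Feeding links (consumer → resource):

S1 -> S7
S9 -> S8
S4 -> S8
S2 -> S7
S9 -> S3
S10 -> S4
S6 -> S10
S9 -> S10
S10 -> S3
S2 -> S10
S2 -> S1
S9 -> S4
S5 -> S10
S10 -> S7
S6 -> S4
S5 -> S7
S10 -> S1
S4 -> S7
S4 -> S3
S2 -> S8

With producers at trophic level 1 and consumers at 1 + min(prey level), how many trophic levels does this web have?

Producers (level 1): S3, S8, S7.
Following each consumer down to its lowest-level prey: S3 → S4 → S6 (levels 1 through 3).
All prey of S6 (S4 2, S10 2) are at level 2 or above, so S6 is at level 1 + 2 = 3.
Every consumer has at least one prey at level 2 or below, so none exceeds level 3.

3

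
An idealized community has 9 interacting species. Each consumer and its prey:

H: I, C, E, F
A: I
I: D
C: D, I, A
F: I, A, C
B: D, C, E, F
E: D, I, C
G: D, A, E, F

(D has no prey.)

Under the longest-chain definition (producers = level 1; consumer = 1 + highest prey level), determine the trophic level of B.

D is a producer → level 1.
I eats D → level 2.
A eats I → level 3.
C eats A (level 3); other prey at levels: D 1, I 2 → level 4.
E eats C (level 4); other prey at levels: D 1, I 2 → level 5.
B eats E (level 5); other prey at levels: D 1, C 4, F 5 → level 6.

Trophic level 6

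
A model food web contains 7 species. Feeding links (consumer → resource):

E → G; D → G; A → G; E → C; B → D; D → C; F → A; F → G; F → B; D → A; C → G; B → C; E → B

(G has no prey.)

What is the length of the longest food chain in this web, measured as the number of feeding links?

4 links

One longest chain: G → C → D → B → E.
It has 5 species and 4 links.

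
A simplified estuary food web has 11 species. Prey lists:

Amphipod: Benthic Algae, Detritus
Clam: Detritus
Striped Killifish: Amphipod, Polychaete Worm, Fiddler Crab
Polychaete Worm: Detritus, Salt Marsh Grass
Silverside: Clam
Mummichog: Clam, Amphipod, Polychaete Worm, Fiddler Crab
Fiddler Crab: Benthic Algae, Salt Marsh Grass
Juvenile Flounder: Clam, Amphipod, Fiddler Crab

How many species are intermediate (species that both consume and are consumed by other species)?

4

Intermediate species (has both prey and predators): Clam, Amphipod, Polychaete Worm, Fiddler Crab.
Count: 4.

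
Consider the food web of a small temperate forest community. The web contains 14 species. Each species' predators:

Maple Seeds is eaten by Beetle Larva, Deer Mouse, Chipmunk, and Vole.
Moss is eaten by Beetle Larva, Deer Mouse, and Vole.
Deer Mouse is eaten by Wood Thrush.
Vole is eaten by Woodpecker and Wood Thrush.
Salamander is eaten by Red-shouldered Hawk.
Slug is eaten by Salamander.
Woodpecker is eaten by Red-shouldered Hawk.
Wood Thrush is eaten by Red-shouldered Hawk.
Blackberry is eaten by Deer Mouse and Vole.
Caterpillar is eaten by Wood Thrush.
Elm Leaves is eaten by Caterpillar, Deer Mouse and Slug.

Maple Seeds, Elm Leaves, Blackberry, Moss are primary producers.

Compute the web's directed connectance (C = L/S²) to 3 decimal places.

C = 0.102

The web has S = 14 species and L = 20 feeding links.
C = L / S² = 20 / 196 = 0.1020 ≈ 0.102.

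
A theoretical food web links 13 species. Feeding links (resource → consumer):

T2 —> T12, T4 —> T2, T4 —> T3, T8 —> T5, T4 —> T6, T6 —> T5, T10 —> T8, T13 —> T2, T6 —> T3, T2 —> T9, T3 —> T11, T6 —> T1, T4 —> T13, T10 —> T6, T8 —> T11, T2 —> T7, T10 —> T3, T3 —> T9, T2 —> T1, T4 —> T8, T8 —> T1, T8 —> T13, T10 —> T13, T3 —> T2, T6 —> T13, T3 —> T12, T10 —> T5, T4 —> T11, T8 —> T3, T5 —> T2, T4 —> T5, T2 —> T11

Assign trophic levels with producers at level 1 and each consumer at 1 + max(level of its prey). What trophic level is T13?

Trophic level 3

T4 is a producer → level 1.
T6 eats T4 (level 1); other prey at levels: T10 1 → level 2.
T13 eats T6 (level 2); other prey at levels: T4 1, T10 1, T8 2 → level 3.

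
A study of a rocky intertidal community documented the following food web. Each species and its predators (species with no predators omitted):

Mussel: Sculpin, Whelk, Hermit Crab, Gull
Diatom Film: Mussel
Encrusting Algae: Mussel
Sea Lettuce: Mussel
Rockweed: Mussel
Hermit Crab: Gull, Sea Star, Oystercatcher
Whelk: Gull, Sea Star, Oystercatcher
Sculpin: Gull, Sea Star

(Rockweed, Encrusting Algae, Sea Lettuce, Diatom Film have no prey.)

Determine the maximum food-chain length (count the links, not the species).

One longest chain: Rockweed → Mussel → Sculpin → Gull.
It has 4 species and 3 links.

3 links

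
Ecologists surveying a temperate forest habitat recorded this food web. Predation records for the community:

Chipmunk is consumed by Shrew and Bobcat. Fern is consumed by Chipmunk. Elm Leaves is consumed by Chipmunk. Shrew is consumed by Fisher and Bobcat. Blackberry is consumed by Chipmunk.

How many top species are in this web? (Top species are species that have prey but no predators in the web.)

2

Top species (has prey, but nothing eats it): Fisher, Bobcat.
Count: 2.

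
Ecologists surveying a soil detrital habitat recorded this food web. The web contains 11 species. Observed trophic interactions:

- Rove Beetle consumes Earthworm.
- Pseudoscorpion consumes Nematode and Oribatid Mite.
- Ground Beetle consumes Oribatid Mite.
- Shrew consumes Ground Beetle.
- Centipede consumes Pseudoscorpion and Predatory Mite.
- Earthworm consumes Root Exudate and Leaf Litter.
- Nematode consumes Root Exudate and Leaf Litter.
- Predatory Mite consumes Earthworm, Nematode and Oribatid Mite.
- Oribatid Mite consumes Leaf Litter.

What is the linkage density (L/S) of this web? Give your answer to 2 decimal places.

There are L = 15 links among S = 11 species.
L/S = 15/11 = 1.3636 ≈ 1.36.

L/S = 1.36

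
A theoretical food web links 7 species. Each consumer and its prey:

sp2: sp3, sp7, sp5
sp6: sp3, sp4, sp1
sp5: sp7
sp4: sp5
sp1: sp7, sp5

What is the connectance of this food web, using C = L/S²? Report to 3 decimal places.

C = 0.204

The web has S = 7 species and L = 10 feeding links.
C = L / S² = 10 / 49 = 0.2041 ≈ 0.204.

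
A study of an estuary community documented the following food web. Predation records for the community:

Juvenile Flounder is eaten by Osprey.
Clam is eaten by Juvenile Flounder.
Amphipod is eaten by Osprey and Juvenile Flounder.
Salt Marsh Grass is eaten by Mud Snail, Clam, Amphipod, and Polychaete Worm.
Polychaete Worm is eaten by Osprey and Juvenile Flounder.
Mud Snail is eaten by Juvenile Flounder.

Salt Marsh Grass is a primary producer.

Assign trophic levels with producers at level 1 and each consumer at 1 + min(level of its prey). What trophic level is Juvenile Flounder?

Salt Marsh Grass is a producer → level 1.
Polychaete Worm eats Salt Marsh Grass → level 2.
Juvenile Flounder eats Polychaete Worm → level 3.
No prey of Juvenile Flounder is below level 2, so 3 is the minimum.

Trophic level 3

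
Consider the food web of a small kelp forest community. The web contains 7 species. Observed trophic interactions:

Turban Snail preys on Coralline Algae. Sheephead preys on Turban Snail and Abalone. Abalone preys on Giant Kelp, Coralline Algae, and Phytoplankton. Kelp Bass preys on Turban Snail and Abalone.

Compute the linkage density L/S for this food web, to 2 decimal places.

L/S = 1.14

There are L = 8 links among S = 7 species.
L/S = 8/7 = 1.1429 ≈ 1.14.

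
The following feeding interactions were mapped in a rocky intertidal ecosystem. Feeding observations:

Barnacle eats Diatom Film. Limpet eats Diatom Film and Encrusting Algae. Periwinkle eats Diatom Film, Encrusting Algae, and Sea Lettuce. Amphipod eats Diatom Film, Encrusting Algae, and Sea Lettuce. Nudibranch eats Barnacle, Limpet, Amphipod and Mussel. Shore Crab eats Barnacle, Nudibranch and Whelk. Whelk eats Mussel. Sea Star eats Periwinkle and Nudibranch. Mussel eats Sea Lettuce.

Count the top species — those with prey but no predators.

2

Top species (has prey, but nothing eats it): Shore Crab, Sea Star.
Count: 2.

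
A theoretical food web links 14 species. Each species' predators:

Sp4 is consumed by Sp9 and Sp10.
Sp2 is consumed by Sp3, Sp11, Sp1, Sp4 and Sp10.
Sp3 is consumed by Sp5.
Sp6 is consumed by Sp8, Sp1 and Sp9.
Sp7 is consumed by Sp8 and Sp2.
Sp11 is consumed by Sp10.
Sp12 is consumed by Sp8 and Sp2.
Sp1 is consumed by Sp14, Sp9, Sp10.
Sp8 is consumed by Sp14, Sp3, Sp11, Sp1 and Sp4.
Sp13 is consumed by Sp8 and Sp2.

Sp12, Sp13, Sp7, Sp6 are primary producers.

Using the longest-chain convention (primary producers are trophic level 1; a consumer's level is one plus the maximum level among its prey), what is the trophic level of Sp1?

Trophic level 3

Sp12 is a producer → level 1.
Sp8 eats Sp12 (level 1); other prey at levels: Sp13 1, Sp7 1, Sp6 1 → level 2.
Sp1 eats Sp8 (level 2); other prey at levels: Sp6 1, Sp2 2 → level 3.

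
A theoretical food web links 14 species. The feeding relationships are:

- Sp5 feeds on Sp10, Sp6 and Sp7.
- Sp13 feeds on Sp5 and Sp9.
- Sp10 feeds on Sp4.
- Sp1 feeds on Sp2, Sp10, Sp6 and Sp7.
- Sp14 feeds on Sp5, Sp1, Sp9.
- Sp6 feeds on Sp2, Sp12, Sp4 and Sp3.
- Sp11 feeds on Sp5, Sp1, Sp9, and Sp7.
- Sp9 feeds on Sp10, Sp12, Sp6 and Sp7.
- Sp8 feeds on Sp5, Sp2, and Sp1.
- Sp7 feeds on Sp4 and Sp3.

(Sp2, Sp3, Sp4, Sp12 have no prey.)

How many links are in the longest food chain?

One longest chain: Sp3 → Sp7 → Sp5 → Sp8.
It has 4 species and 3 links.

3 links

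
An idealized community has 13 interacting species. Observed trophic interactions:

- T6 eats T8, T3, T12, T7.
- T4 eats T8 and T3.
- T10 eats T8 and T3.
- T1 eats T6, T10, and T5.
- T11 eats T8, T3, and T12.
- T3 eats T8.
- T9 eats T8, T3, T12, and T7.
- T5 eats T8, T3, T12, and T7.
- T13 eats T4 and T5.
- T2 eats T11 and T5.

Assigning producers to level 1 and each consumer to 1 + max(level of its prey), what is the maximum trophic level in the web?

Producers (level 1): T12, T7, T8.
T8 → T3 → T11 → T2 gives T2 level 4.
No species has a prey at level 4, so no species reaches level 5.

4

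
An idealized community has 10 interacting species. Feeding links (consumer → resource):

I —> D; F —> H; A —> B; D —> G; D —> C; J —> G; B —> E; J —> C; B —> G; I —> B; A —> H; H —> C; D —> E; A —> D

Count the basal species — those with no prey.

Basal species (no prey listed): E, G, C.
Count: 3.

3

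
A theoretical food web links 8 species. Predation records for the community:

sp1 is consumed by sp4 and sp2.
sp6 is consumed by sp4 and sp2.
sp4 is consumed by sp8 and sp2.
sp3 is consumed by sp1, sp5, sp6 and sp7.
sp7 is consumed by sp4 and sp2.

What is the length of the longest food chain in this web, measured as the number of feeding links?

One longest chain: sp3 → sp7 → sp4 → sp8.
It has 4 species and 3 links.

3 links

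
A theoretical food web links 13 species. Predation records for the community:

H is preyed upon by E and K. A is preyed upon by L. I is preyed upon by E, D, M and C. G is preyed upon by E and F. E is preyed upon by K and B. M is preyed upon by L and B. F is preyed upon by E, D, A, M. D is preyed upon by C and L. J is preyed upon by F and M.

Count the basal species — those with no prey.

Basal species (no prey listed): G, J, H, I.
Count: 4.

4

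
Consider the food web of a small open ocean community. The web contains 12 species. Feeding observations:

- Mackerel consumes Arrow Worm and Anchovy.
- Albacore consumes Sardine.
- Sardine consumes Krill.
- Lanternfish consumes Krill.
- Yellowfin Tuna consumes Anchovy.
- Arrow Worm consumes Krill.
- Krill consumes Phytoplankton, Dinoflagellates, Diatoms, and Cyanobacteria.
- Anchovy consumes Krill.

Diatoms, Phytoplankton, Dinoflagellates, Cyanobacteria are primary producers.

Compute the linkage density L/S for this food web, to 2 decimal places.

There are L = 12 links among S = 12 species.
L/S = 12/12 = 1.0000 ≈ 1.00.

L/S = 1.00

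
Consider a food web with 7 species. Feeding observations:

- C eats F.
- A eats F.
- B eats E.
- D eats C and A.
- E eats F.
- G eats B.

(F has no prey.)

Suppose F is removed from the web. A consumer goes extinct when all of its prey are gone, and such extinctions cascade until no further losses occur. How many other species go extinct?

6

Remove F.
Round 1: C (all prey gone), E (all prey gone), A (all prey gone) → extinct.
Round 2: D (all prey gone), B (all prey gone) → extinct.
Round 3: G (all prey gone) → extinct.
No further losses. Total secondary extinctions: 6.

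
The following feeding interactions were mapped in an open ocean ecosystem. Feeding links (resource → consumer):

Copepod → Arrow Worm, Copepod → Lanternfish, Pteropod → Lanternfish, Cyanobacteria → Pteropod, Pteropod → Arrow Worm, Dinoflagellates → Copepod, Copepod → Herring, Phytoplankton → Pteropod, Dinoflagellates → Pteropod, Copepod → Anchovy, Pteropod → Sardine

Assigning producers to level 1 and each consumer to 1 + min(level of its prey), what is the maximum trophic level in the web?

Producers (level 1): Phytoplankton, Cyanobacteria, Dinoflagellates.
Following each consumer down to its lowest-level prey: Phytoplankton → Pteropod → Lanternfish (levels 1 through 3).
All prey of Lanternfish (Pteropod 2, Copepod 2) are at level 2 or above, so Lanternfish is at level 1 + 2 = 3.
Every consumer has at least one prey at level 2 or below, so none exceeds level 3.

3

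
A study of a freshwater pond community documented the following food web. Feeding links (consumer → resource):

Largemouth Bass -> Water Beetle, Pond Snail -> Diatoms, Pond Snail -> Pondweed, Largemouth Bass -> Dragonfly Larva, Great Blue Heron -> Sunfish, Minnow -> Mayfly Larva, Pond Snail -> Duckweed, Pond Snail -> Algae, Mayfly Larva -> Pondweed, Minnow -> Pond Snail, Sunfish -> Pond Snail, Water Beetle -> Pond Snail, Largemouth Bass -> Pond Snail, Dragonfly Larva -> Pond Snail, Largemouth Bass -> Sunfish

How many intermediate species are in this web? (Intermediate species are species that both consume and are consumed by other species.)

Intermediate species (has both prey and predators): Mayfly Larva, Pond Snail, Water Beetle, Sunfish, Dragonfly Larva.
Count: 5.

5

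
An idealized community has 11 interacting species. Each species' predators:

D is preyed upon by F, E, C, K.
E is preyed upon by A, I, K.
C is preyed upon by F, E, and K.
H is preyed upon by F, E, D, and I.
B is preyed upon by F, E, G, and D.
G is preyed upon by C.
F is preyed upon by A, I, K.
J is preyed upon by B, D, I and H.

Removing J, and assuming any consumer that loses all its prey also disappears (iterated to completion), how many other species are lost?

10

Remove J.
Round 1: B (all prey gone), H (all prey gone) → extinct.
Round 2: G (all prey gone), D (all prey gone) → extinct.
Round 3: C (all prey gone) → extinct.
Round 4: E (all prey gone), F (all prey gone) → extinct.
Round 5: K (all prey gone), I (all prey gone), A (all prey gone) → extinct.
No further losses. Total secondary extinctions: 10.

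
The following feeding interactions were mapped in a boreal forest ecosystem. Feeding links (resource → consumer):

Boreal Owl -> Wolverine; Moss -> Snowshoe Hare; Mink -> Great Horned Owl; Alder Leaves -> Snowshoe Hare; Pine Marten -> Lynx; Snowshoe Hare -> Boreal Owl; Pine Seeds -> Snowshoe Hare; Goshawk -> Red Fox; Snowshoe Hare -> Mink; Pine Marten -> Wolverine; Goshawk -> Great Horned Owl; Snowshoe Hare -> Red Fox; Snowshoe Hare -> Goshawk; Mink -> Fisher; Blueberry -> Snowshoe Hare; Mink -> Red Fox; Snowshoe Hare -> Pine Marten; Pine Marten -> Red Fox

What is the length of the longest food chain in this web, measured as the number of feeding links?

One longest chain: Pine Seeds → Snowshoe Hare → Boreal Owl → Wolverine.
It has 4 species and 3 links.

3 links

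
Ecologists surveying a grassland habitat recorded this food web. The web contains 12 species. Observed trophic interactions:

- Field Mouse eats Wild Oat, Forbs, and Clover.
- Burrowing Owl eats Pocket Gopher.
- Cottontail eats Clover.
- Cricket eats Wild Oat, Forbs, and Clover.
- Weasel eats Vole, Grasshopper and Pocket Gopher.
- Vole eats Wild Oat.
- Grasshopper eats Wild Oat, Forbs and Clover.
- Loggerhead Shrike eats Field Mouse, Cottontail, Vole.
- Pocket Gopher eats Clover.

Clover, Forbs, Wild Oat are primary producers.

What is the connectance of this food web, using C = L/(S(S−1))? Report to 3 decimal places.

C = 0.144

The web has S = 12 species and L = 19 feeding links.
C = L / (S(S−1)) = 19 / 132 = 0.1439 ≈ 0.144.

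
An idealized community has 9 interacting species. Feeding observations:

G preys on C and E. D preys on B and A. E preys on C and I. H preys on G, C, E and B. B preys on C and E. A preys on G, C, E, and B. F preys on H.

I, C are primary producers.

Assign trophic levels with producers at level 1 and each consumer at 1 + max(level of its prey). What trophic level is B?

I is a producer → level 1.
E eats I (level 1); other prey at levels: C 1 → level 2.
B eats E (level 2); other prey at levels: C 1 → level 3.

Trophic level 3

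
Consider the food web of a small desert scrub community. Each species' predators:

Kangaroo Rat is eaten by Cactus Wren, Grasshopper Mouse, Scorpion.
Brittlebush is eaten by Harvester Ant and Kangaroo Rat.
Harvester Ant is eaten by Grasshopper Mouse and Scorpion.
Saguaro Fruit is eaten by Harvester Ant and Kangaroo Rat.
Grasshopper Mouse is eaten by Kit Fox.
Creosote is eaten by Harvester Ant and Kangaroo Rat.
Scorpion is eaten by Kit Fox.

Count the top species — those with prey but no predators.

2

Top species (has prey, but nothing eats it): Cactus Wren, Kit Fox.
Count: 2.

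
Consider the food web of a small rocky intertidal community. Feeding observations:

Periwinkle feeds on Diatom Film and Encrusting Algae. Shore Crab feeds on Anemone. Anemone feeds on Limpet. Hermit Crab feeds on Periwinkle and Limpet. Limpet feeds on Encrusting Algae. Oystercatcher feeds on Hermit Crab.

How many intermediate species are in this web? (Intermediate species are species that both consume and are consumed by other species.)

Intermediate species (has both prey and predators): Periwinkle, Limpet, Anemone, Hermit Crab.
Count: 4.

4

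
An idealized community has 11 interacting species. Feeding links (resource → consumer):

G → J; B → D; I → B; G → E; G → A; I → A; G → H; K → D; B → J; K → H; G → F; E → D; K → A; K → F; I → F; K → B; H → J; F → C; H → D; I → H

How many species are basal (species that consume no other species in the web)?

Basal species (no prey listed): I, G, K.
Count: 3.

3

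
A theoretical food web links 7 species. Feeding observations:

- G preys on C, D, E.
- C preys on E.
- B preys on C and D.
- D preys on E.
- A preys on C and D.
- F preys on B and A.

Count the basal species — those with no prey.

1

Basal species (no prey listed): E.
Count: 1.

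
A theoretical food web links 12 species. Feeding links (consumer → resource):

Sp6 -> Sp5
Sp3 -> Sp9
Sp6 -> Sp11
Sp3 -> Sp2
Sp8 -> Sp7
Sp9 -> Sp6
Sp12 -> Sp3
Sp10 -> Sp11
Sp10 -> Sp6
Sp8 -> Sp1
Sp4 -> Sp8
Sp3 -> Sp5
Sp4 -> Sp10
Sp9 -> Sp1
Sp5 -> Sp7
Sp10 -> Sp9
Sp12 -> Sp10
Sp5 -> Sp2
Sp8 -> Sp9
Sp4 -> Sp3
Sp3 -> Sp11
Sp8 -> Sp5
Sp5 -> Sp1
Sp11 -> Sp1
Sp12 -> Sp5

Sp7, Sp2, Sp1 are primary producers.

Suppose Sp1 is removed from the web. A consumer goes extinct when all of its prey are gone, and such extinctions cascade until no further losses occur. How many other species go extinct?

Remove Sp1.
Round 1: Sp11 (all prey gone) → extinct.
No further losses. Total secondary extinctions: 1.

1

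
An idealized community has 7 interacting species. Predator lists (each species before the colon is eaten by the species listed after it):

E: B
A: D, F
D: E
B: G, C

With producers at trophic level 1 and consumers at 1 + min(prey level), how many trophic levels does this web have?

Producers (level 1): A.
Following each consumer down to its lowest-level prey: A → D → E → B → G (levels 1 through 5).
All prey of G (B 4) are at level 4 or above, so G is at level 1 + 4 = 5.
Every consumer has at least one prey at level 4 or below, so none exceeds level 5.

5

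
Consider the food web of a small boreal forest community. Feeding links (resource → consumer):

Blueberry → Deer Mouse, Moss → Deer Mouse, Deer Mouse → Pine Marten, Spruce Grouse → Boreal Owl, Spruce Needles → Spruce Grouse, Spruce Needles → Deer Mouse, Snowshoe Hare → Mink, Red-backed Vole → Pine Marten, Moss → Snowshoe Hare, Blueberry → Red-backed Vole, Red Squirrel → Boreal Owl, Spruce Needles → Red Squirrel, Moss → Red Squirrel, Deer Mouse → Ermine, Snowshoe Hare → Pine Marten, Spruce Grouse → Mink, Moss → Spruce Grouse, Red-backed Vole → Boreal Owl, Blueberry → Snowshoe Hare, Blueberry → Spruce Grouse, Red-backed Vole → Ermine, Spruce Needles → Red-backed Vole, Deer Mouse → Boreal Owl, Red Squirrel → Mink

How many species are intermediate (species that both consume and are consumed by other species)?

5

Intermediate species (has both prey and predators): Spruce Grouse, Deer Mouse, Red Squirrel, Red-backed Vole, Snowshoe Hare.
Count: 5.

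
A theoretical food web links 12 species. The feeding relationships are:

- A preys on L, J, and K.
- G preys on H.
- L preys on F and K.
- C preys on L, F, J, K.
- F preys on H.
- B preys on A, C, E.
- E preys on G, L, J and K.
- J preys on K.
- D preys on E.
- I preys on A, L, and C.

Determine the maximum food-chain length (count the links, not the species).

One longest chain: H → F → L → A → B.
It has 5 species and 4 links.

4 links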